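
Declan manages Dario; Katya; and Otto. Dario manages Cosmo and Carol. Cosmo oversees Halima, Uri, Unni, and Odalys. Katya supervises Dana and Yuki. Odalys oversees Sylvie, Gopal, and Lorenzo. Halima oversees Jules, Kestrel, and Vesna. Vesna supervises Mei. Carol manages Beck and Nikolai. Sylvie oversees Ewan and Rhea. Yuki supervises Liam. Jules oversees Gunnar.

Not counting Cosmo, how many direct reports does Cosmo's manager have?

1

Cosmo reports to Dario. Dario's other direct reports are Carol — 1 peer.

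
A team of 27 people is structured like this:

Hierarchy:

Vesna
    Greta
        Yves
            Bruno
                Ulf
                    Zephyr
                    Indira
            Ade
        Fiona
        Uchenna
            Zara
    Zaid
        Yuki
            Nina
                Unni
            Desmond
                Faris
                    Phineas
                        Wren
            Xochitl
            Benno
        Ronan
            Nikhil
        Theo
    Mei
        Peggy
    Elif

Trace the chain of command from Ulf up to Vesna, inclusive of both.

Ulf -> Bruno -> Yves -> Greta -> Vesna

Ulf reports to Bruno. Bruno reports to Yves. Yves reports to Greta. Greta reports to Vesna. Vesna is at the top.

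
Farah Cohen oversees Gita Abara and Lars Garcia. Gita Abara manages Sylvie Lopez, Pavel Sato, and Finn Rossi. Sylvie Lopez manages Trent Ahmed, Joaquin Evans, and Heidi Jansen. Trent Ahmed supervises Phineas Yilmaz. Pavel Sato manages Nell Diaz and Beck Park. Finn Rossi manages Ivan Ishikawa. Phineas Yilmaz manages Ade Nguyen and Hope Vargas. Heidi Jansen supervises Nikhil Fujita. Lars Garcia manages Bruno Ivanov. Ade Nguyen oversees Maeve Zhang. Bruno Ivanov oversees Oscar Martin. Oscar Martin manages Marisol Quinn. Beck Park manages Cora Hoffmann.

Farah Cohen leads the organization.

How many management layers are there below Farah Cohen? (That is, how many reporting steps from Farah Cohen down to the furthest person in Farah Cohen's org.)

The longest chain under Farah Cohen runs Farah Cohen → Gita Abara → Sylvie Lopez → Trent Ahmed → Phineas Yilmaz → Ade Nguyen → Maeve Zhang, which is 6 levels below Farah Cohen.

6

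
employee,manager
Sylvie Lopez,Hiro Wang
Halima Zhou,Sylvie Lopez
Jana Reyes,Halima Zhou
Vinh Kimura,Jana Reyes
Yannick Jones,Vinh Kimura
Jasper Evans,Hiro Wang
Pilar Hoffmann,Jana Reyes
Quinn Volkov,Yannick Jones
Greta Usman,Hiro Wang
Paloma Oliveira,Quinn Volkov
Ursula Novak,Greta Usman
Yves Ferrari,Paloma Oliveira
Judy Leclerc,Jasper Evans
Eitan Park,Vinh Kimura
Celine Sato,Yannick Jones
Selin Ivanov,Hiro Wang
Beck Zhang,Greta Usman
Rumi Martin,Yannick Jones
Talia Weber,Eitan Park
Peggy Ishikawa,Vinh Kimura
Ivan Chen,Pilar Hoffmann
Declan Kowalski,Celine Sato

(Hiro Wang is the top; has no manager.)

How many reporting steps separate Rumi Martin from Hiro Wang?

6

Chain from Rumi Martin up to Hiro Wang: Rumi Martin → Yannick Jones → Vinh Kimura → Jana Reyes → Halima Zhou → Sylvie Lopez → Hiro Wang. That is 6 steps up, so Rumi Martin is 6 levels below Hiro Wang.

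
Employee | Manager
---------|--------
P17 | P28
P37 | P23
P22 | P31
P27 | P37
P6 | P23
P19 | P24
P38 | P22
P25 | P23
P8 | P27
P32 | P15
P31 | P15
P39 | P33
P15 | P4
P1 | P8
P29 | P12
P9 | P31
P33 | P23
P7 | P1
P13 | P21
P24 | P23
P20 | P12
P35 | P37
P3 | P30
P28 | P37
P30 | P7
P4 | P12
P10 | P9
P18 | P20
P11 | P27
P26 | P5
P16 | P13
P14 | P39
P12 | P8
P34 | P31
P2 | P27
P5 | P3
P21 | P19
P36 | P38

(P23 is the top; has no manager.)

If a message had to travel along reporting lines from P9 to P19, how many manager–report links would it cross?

P9 is 8 levels below P23, and P19 is 2 levels below P23 (their lowest common manager). The shortest path runs up from P9 to P23 and back down to P19: 8 + 2 = 10 links.

10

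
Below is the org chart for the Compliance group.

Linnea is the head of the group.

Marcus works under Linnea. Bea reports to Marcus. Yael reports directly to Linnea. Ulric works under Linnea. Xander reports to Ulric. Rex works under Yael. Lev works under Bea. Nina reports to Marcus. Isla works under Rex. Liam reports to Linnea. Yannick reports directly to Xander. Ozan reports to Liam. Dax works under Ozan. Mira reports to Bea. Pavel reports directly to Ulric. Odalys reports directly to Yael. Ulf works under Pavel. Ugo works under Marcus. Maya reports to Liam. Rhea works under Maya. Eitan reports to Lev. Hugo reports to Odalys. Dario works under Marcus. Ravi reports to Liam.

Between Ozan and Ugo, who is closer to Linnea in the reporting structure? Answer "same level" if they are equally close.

Both Ozan and Ugo are 2 levels below Linnea.

same level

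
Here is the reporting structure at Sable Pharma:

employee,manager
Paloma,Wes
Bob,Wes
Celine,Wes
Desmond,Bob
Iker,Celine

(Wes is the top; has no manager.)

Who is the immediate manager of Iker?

Celine

Iker reports directly to Celine.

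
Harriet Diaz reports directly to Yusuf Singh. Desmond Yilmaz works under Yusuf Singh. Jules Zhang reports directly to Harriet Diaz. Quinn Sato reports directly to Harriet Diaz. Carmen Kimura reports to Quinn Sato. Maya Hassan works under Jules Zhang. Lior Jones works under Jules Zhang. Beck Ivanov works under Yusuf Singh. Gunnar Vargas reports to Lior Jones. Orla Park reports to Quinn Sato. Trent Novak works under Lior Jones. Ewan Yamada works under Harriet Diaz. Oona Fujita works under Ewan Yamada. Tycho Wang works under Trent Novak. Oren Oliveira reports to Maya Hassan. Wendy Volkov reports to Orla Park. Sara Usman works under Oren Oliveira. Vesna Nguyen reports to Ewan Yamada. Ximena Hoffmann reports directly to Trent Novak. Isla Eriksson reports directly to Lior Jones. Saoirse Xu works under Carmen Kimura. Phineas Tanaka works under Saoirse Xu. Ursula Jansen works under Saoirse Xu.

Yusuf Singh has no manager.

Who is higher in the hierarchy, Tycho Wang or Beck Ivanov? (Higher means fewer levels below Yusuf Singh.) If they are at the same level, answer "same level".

Tycho Wang is 5 levels below Yusuf Singh; Beck Ivanov is 1. Beck Ivanov is higher.

Beck Ivanov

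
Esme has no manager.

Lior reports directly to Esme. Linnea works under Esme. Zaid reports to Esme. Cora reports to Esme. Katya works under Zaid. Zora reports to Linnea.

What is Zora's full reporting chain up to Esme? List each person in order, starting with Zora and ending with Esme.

Zora reports to Linnea. Linnea reports to Esme. Esme is at the top.

Zora -> Linnea -> Esme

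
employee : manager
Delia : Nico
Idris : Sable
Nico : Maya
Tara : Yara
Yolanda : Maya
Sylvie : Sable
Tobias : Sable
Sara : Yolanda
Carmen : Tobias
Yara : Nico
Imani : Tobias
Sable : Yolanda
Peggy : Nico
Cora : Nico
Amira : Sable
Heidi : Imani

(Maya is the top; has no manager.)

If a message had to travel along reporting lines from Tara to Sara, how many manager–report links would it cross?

Tara is 3 levels below Maya, and Sara is 2 levels below Maya (their lowest common manager). The shortest path runs up from Tara to Maya and back down to Sara: 3 + 2 = 5 links.

5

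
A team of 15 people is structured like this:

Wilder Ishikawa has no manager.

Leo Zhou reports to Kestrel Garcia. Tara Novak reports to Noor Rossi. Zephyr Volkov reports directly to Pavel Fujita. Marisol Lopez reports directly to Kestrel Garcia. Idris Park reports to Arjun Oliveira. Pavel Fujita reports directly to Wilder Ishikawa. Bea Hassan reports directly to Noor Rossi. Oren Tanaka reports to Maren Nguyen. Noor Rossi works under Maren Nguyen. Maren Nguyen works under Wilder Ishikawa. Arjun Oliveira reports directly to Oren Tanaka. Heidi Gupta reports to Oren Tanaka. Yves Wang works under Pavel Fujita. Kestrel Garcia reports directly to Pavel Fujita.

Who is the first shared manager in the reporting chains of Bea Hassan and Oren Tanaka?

Bea Hassan's chain of managers is Noor Rossi, Maren Nguyen, Wilder Ishikawa. Oren Tanaka's chain of managers is Maren Nguyen, Wilder Ishikawa. The first manager that appears in both chains is Maren Nguyen.

Maren Nguyen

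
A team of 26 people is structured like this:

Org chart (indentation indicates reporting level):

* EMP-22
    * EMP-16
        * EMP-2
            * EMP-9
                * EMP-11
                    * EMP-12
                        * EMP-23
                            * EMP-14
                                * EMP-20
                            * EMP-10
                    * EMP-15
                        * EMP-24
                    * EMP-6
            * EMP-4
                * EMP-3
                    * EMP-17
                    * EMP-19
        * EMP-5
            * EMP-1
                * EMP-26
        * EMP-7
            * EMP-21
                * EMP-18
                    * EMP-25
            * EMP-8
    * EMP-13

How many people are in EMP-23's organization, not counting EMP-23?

EMP-23 directly manages EMP-14, EMP-10. Under EMP-14: EMP-20 (1). EMP-10 has no reports. So EMP-23's organization is 2 direct reports plus everyone under them: 2 + 1 = 3.

3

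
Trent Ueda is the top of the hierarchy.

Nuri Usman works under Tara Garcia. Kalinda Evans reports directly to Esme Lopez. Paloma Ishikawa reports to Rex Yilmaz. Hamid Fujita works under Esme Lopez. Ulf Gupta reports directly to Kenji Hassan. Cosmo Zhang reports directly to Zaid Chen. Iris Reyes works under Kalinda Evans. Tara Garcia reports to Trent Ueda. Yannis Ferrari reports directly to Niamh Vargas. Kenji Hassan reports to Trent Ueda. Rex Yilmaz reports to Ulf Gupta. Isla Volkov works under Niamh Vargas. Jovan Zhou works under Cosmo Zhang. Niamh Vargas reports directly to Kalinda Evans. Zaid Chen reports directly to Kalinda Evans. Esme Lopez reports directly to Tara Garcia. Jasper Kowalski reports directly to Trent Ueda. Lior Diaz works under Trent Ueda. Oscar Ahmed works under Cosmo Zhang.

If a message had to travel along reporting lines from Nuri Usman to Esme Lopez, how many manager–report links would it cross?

Nuri Usman is 1 level below Tara Garcia, and Esme Lopez is 1 level below Tara Garcia (their lowest common manager). The shortest path runs up from Nuri Usman to Tara Garcia and back down to Esme Lopez: 1 + 1 = 2 links.

2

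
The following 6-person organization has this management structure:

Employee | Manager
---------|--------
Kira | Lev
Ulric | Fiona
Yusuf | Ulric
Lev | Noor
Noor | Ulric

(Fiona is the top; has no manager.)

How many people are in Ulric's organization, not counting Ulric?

4

Ulric directly manages Yusuf, Noor. Yusuf has no reports. Under Noor: Lev, Kira (2). So Ulric's organization is 2 direct reports plus everyone under them: 1 + 3 = 4.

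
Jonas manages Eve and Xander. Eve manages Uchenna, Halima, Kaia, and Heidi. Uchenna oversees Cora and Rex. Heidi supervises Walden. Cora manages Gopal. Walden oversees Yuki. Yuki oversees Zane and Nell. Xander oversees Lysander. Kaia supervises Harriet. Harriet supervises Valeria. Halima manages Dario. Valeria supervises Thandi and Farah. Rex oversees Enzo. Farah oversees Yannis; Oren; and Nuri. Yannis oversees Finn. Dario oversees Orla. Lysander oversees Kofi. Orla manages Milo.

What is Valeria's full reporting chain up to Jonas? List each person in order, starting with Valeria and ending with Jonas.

Valeria reports to Harriet. Harriet reports to Kaia. Kaia reports to Eve. Eve reports to Jonas. Jonas is at the top.

Valeria -> Harriet -> Kaia -> Eve -> Jonas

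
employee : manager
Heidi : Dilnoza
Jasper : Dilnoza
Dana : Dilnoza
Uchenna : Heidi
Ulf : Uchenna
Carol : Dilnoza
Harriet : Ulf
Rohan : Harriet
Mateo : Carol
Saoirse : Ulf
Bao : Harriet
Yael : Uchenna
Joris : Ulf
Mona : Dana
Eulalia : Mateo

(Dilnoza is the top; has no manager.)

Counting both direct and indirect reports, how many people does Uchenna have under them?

Uchenna directly manages Ulf, Yael. Under Ulf: Joris, Saoirse, Harriet, Bao, Rohan (5). Yael has no reports. So Uchenna's organization is 2 direct reports plus everyone under them: 6 + 1 = 7.

7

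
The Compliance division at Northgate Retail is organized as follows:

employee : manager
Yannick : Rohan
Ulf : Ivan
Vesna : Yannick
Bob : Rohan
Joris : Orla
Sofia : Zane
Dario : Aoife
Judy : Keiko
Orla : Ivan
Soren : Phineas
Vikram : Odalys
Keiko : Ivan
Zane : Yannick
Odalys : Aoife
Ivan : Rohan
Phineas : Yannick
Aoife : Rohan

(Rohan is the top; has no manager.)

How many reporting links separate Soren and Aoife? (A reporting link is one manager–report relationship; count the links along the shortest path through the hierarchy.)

4

Soren is 3 levels below Rohan, and Aoife is 1 level below Rohan (their lowest common manager). The shortest path runs up from Soren to Rohan and back down to Aoife: 3 + 1 = 4 links.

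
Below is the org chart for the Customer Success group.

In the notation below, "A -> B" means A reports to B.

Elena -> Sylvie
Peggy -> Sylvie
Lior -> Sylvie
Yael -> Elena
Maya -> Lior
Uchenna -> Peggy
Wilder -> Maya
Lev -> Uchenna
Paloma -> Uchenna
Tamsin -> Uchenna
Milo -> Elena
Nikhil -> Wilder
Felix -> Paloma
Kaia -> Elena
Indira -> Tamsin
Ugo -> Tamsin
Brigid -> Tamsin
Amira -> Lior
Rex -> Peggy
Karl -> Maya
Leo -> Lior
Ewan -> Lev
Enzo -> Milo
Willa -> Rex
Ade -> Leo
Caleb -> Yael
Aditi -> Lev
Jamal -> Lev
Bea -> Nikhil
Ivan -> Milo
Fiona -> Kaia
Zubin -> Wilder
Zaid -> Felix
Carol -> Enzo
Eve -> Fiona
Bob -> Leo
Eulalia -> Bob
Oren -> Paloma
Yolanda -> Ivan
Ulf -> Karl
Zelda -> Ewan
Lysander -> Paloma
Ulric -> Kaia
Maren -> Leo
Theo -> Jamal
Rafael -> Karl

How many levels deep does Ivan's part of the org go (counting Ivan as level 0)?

The longest chain under Ivan runs Ivan → Yolanda, which is 1 level below Ivan.

1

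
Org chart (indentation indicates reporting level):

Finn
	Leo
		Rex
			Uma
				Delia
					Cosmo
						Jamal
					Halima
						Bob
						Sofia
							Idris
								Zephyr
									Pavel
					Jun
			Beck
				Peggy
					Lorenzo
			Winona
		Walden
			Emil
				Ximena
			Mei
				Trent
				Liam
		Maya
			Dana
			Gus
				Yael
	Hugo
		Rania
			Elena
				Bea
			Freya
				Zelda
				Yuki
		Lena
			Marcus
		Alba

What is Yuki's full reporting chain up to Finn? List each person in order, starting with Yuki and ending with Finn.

Yuki -> Freya -> Rania -> Hugo -> Finn

Yuki reports to Freya. Freya reports to Rania. Rania reports to Hugo. Hugo reports to Finn. Finn is at the top.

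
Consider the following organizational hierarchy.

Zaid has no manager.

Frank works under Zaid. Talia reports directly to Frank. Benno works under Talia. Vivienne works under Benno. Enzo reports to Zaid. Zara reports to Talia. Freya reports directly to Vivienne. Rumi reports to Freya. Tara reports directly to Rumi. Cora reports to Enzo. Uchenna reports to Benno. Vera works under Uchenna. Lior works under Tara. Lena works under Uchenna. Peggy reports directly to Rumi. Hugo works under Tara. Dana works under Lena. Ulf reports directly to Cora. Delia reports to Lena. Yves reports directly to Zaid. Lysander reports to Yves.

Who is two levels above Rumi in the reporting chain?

Rumi reports to Freya, and Freya reports to Vivienne. So Rumi's skip-level manager is Vivienne.

Vivienne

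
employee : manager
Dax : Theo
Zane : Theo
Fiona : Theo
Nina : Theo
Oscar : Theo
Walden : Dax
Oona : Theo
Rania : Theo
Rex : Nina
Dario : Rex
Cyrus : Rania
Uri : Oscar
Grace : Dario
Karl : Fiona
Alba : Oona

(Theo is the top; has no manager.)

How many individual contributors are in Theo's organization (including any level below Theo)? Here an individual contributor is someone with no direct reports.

The people in Theo's organization with no one reporting to them are Cyrus, Alba, Uri, Grace, Karl, Zane, Walden. That is 7.

7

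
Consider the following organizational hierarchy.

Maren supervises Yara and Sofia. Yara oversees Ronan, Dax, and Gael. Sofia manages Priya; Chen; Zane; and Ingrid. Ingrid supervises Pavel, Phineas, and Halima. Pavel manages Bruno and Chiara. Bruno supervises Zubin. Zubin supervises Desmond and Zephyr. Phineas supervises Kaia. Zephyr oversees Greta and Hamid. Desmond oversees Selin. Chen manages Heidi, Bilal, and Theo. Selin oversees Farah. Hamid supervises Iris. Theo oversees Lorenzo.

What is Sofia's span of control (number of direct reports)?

Sofia directly manages Ingrid, Priya, Zane, Chen. That is 4 direct reports.

4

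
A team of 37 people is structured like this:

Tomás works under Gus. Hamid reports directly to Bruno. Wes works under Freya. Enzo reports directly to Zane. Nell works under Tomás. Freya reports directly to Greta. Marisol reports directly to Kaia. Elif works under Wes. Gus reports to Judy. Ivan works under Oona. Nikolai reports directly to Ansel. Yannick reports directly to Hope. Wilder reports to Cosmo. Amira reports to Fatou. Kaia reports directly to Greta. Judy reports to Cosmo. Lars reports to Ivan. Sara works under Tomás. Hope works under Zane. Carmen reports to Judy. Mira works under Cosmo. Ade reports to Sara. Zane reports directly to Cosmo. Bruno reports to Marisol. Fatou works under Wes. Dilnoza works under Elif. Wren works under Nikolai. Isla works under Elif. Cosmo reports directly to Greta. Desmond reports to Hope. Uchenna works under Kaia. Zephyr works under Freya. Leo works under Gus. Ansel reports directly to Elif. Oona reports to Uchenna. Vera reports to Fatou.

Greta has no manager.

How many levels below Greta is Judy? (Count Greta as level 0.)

Chain from Judy up to Greta: Judy → Cosmo → Greta. That is 2 steps up, so Judy is 2 levels below Greta.

2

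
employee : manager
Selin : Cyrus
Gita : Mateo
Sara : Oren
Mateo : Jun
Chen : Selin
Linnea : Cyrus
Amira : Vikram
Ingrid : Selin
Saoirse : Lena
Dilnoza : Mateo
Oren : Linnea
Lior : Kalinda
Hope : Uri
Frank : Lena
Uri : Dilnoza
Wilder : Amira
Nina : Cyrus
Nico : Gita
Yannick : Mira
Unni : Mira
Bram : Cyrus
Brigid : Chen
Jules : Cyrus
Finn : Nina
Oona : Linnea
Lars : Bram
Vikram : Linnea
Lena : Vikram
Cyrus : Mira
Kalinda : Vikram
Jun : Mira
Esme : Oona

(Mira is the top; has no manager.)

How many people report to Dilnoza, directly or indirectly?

Dilnoza directly manages Uri. Under Uri: Hope (1). That's 2 in total.

2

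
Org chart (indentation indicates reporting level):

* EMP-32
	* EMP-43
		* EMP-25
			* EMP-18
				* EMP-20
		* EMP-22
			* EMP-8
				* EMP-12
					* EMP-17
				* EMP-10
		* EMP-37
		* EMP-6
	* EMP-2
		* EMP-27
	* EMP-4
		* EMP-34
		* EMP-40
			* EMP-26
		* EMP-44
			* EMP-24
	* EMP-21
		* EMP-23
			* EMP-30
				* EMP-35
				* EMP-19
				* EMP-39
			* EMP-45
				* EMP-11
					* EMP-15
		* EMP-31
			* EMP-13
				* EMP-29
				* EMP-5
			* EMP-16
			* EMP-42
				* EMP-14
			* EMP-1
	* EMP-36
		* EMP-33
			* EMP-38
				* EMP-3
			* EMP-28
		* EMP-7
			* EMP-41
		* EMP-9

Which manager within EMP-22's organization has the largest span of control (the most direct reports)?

Direct-report counts within EMP-22's organization: EMP-22 has 1; EMP-8 has 2; EMP-12 has 1. The largest is 2, held by EMP-8.

EMP-8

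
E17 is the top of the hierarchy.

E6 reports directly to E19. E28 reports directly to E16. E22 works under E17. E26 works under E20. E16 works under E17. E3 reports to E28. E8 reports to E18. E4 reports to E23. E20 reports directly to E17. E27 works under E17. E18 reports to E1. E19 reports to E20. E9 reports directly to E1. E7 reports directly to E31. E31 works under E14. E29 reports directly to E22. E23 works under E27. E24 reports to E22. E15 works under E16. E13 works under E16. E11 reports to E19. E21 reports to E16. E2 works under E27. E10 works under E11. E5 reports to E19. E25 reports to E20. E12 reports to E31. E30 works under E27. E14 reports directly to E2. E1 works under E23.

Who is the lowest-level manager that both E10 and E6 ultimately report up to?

E19

E10's chain of managers is E11, E19, E20, E17. E6's chain of managers is E19, E20, E17. The first manager that appears in both chains is E19.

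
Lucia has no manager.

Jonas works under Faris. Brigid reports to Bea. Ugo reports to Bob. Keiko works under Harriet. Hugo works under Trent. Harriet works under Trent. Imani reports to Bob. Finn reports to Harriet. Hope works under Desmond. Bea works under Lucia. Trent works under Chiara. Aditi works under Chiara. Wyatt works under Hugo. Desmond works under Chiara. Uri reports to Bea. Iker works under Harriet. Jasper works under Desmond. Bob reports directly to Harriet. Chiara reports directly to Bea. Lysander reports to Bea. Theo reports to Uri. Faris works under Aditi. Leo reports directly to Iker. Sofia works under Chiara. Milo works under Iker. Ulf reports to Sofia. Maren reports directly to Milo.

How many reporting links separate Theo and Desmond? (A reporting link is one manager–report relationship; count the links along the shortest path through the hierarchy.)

Theo is 2 levels below Bea, and Desmond is 2 levels below Bea (their lowest common manager). The shortest path runs up from Theo to Bea and back down to Desmond: 2 + 2 = 4 links.

4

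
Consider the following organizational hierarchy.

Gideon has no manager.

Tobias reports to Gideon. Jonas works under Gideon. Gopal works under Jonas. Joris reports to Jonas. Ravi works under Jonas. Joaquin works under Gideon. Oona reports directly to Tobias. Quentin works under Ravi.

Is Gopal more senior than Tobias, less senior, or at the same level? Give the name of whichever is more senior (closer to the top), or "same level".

Tobias

Gopal is 2 levels below Gideon; Tobias is 1. Tobias is higher.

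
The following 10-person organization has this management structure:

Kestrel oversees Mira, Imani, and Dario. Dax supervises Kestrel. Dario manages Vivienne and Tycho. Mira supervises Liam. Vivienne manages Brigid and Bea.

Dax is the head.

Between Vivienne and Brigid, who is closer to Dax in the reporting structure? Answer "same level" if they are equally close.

Vivienne

Vivienne is 3 levels below Dax; Brigid is 4. Vivienne is higher.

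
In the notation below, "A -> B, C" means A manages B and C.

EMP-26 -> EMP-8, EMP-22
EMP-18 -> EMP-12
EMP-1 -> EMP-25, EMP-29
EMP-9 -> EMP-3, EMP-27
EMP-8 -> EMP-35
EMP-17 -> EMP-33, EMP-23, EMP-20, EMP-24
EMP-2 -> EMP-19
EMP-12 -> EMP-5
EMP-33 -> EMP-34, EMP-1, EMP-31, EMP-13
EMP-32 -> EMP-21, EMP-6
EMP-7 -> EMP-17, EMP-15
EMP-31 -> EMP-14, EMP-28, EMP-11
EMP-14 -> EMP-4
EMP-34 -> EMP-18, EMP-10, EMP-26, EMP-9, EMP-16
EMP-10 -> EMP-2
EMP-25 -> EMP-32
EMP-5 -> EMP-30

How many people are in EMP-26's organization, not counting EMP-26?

3

EMP-26 directly manages EMP-8, EMP-22. Under EMP-8: EMP-35 (1). EMP-22 has no reports. So EMP-26's organization is 2 direct reports plus everyone under them: 2 + 1 = 3.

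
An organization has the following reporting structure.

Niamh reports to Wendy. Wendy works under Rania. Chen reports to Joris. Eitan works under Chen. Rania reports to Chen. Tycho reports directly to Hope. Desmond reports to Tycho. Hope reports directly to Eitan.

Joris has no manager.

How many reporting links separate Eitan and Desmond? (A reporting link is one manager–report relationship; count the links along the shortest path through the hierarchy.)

3

Desmond is in Eitan's organization: the chain from Desmond up to Eitan is Desmond → Tycho → Hope → Eitan, which is 3 links.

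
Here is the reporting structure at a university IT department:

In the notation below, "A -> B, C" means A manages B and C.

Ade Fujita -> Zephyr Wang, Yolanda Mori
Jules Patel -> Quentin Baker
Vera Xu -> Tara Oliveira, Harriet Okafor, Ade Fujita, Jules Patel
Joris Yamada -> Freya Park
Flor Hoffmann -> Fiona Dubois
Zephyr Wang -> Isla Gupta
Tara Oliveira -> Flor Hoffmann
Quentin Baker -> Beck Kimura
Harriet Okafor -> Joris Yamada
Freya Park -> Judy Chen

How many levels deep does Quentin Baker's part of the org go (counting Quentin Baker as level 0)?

1

The longest chain under Quentin Baker runs Quentin Baker → Beck Kimura, which is 1 level below Quentin Baker.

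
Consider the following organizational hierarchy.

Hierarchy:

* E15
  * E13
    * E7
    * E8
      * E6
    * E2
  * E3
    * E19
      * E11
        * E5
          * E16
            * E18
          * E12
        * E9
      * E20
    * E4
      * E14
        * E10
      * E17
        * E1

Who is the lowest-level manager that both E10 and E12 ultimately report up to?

E3

E10's chain of managers is E14, E4, E3, E15. E12's chain of managers is E5, E11, E19, E3, E15. The first manager that appears in both chains is E3.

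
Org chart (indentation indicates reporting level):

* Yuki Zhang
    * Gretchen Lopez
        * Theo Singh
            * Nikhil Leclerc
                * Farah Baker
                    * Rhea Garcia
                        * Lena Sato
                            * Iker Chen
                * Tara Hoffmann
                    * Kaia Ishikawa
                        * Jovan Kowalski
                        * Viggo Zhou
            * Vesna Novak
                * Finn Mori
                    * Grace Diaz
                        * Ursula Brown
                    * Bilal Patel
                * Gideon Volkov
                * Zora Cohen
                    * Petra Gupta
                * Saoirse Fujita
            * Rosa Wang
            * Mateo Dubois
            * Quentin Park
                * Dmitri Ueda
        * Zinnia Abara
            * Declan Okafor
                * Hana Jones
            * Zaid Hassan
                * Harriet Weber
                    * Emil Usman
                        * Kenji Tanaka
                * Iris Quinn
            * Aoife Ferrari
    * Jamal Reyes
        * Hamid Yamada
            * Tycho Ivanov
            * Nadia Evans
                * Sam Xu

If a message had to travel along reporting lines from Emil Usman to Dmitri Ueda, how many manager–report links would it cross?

Emil Usman is 4 levels below Gretchen Lopez, and Dmitri Ueda is 3 levels below Gretchen Lopez (their lowest common manager). The shortest path runs up from Emil Usman to Gretchen Lopez and back down to Dmitri Ueda: 4 + 3 = 7 links.

7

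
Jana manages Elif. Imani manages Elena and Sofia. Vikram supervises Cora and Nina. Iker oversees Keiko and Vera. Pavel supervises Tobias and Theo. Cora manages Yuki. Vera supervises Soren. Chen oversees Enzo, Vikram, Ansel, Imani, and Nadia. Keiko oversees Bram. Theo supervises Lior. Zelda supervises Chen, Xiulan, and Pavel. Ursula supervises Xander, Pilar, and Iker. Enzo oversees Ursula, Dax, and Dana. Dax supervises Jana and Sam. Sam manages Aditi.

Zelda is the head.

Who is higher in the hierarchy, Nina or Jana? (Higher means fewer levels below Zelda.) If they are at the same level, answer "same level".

Nina

Nina is 3 levels below Zelda; Jana is 4. Nina is higher.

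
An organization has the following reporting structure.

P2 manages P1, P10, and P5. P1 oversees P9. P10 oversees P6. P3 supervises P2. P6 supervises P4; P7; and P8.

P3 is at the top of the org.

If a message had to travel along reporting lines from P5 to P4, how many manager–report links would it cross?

P5 is 1 level below P2, and P4 is 3 levels below P2 (their lowest common manager). The shortest path runs up from P5 to P2 and back down to P4: 1 + 3 = 4 links.

4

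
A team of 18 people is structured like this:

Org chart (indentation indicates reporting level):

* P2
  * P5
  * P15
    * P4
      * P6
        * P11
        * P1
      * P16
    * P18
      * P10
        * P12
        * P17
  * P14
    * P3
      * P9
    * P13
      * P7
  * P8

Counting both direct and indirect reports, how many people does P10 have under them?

2

P10 directly manages P12, P17. P12 has no reports. P17 has no reports. So P10's organization is 2 direct reports plus everyone under them: 1 + 1 = 2.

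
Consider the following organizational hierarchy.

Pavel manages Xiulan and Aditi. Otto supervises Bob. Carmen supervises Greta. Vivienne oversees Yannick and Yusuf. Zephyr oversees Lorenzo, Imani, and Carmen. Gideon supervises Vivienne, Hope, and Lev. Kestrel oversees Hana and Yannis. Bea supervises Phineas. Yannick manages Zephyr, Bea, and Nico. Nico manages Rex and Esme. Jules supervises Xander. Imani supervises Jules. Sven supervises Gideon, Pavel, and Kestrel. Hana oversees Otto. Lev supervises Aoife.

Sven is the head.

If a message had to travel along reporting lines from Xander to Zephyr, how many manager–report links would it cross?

3

Xander is in Zephyr's organization: the chain from Xander up to Zephyr is Xander → Jules → Imani → Zephyr, which is 3 links.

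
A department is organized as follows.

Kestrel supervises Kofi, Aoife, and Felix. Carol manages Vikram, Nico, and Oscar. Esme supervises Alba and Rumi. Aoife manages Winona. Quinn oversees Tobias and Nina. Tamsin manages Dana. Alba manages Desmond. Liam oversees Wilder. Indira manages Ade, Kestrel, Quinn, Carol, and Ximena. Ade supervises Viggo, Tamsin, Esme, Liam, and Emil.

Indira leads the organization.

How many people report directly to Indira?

Indira directly manages Ade, Kestrel, Quinn, Carol, Ximena. That is 5 direct reports.

5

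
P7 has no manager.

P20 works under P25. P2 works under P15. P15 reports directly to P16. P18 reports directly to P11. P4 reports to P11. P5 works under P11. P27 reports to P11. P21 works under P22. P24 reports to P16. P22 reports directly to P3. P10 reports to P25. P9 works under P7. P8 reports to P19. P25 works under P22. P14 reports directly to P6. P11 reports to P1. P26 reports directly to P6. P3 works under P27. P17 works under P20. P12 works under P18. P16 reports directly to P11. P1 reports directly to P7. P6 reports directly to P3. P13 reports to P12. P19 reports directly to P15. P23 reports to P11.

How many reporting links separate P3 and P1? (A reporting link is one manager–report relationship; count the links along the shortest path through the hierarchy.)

P3 is in P1's organization: the chain from P3 up to P1 is P3 → P27 → P11 → P1, which is 3 links.

3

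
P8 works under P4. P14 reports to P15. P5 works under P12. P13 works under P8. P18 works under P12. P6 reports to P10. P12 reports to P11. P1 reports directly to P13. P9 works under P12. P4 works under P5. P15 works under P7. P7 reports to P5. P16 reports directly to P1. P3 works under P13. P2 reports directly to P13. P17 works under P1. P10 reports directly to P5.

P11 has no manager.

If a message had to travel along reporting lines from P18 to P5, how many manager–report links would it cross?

2

P18 is 1 level below P12, and P5 is 1 level below P12 (their lowest common manager). The shortest path runs up from P18 to P12 and back down to P5: 1 + 1 = 2 links.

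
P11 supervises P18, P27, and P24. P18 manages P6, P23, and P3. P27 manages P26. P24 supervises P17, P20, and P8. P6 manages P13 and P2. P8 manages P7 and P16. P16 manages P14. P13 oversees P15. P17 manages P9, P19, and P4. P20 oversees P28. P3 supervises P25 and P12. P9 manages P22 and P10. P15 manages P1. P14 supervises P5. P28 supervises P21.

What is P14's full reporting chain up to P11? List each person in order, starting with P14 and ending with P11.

P14 -> P16 -> P8 -> P24 -> P11

P14 reports to P16. P16 reports to P8. P8 reports to P24. P24 reports to P11. P11 is at the top.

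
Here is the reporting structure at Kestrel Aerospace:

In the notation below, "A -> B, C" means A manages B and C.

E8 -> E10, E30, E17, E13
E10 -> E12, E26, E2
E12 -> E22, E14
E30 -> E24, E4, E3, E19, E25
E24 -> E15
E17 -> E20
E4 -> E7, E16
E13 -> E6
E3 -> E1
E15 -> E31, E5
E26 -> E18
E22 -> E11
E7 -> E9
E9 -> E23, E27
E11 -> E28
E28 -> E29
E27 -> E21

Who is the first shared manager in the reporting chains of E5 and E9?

E5's chain of managers is E15, E24, E30, E8. E9's chain of managers is E7, E4, E30, E8. The first manager that appears in both chains is E30.

E30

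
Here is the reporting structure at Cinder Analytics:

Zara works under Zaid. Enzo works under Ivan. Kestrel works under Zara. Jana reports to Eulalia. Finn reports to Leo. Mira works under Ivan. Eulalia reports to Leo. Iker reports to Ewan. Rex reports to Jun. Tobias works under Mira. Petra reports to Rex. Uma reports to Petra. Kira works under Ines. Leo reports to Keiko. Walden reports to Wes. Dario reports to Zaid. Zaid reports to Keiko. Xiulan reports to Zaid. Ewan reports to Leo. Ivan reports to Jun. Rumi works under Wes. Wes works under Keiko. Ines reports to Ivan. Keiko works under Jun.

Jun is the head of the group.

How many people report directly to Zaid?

3

Zaid directly manages Zara, Xiulan, Dario. That is 3 direct reports.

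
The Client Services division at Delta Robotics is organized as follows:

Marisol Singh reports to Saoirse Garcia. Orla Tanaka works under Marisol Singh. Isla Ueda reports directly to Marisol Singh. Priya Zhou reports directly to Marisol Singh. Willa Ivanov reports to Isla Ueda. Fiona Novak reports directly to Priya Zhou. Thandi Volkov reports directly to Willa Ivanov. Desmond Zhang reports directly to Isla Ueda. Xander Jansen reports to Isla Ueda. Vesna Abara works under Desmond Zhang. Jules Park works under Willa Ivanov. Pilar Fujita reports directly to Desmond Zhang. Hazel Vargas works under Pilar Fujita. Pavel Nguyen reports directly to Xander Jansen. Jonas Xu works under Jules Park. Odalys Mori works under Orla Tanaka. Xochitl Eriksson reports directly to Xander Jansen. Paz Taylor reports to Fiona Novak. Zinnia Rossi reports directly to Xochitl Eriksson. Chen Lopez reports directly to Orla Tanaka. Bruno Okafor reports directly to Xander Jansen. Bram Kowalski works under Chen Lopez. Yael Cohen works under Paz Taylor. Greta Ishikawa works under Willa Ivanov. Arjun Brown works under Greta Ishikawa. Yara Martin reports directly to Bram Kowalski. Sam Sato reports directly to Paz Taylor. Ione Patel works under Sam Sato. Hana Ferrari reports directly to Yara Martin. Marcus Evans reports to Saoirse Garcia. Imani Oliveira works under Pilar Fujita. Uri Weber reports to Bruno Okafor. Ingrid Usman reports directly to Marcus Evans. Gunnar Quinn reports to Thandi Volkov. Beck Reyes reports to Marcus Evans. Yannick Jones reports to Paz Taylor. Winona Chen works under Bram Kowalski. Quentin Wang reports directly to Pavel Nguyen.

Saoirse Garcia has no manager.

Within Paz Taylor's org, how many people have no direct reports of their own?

3

The people in Paz Taylor's organization with no one reporting to them are Yannick Jones, Ione Patel, Yael Cohen. That is 3.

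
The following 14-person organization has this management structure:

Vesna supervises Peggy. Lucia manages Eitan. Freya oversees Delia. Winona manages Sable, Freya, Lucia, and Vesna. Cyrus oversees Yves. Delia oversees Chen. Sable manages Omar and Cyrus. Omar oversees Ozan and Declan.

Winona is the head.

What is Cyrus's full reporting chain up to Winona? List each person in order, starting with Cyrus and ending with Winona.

Cyrus -> Sable -> Winona

Cyrus reports to Sable. Sable reports to Winona. Winona is at the top.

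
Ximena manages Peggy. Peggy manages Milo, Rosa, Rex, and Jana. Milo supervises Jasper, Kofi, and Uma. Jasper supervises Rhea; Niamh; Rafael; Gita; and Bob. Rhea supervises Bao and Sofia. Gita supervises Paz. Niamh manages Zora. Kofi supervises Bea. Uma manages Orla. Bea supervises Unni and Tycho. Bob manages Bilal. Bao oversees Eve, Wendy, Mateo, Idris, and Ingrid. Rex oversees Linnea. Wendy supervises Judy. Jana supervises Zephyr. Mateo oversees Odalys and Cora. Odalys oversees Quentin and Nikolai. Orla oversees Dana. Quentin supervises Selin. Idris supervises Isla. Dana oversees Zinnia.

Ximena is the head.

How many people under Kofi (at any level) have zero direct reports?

2

The people in Kofi's organization with no one reporting to them are Tycho, Unni. That is 2.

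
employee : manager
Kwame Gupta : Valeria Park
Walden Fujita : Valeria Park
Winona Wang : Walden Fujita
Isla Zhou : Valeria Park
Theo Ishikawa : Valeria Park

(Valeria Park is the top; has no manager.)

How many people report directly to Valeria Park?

Valeria Park directly manages Kwame Gupta, Walden Fujita, Isla Zhou, Theo Ishikawa. That is 4 direct reports.

4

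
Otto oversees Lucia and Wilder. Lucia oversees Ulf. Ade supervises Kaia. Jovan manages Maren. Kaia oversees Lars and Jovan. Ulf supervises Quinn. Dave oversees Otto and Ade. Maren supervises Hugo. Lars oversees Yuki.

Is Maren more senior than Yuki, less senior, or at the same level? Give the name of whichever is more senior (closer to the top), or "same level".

Both Maren and Yuki are 4 levels below Dave.

same level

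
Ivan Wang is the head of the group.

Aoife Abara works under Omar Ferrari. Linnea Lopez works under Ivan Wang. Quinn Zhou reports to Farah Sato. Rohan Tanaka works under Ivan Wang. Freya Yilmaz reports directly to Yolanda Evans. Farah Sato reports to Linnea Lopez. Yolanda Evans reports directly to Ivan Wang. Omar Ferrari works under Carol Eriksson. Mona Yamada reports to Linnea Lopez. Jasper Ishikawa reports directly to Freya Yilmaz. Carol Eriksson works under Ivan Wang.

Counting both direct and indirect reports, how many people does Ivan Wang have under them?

Ivan Wang directly manages Linnea Lopez, Carol Eriksson, Rohan Tanaka, Yolanda Evans. Under Linnea Lopez: Mona Yamada, Farah Sato, Quinn Zhou (3). Under Carol Eriksson: Omar Ferrari, Aoife Abara (2). Rohan Tanaka has no reports. Under Yolanda Evans: Freya Yilmaz, Jasper Ishikawa (2). So Ivan Wang's organization is 4 direct reports plus everyone under them: 4 + 3 + 1 + 3 = 11.

11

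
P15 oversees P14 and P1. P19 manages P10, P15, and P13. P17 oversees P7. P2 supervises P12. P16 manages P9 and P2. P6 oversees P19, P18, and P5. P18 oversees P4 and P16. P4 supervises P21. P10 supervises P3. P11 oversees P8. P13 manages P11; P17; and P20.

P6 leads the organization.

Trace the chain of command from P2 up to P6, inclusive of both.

P2 -> P16 -> P18 -> P6

P2 reports to P16. P16 reports to P18. P18 reports to P6. P6 is at the top.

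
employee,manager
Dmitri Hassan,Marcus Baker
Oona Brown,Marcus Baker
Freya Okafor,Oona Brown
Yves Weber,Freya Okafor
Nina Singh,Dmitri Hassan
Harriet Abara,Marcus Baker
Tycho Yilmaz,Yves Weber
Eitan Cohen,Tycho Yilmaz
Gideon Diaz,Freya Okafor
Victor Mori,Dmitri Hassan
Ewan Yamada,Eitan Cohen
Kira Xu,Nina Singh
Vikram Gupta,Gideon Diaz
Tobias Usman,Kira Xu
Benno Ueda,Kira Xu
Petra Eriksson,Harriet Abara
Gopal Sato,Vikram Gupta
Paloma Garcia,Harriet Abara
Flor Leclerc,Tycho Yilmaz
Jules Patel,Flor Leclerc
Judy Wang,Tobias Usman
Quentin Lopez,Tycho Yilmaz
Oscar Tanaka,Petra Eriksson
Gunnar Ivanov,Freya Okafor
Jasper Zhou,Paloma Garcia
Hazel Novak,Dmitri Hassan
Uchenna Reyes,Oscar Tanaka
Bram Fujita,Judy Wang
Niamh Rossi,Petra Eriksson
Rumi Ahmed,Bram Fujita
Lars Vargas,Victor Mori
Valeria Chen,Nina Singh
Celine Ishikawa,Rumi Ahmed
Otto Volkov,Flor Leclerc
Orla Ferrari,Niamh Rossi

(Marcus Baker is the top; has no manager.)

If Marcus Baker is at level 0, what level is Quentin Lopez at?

5

Chain from Quentin Lopez up to Marcus Baker: Quentin Lopez → Tycho Yilmaz → Yves Weber → Freya Okafor → Oona Brown → Marcus Baker. That is 5 steps up, so Quentin Lopez is 5 levels below Marcus Baker.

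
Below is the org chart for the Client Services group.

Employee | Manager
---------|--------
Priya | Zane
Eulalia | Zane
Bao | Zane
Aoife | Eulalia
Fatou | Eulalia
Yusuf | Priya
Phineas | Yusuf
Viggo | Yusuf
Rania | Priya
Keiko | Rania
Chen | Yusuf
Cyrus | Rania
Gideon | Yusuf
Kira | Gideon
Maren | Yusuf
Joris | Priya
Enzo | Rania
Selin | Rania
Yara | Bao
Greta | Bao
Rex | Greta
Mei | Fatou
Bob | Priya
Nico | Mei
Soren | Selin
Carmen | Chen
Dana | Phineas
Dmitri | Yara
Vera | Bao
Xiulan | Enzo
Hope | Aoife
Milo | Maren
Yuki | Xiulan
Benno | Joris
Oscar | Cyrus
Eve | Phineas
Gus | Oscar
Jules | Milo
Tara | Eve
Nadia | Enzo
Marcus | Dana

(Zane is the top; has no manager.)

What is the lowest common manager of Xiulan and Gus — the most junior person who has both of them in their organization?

Xiulan's chain of managers is Enzo, Rania, Priya, Zane. Gus's chain of managers is Oscar, Cyrus, Rania, Priya, Zane. The first manager that appears in both chains is Rania.

Rania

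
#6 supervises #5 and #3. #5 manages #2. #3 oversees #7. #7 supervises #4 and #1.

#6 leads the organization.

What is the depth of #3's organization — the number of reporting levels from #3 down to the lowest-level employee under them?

2

The longest chain under #3 runs #3 → #7 → #4, which is 2 levels below #3.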